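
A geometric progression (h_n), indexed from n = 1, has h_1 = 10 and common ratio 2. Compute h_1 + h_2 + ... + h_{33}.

85899345910

h_n = 10·2^(n-1).
S = 10·(2^33 - 1)/(2 - 1) = 10·(8589934592 - 1)/(1) = 85899345910.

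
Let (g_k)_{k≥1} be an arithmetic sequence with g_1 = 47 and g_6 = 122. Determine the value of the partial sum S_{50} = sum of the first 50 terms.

Common difference d = (122 - 47) / (6 - 1) = 15.
g_k = 47 + (k - 1)·15.
g_{50} = 782; S = 50·(47 + 782)/2 = 20725.

20725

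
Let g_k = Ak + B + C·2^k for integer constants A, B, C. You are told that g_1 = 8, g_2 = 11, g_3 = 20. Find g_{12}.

12257

At k = 1, 2, 3: A + B + 2C = 8; 2A + B + 4C = 11; 3A + B + 8C = 20.
Subtracting the first from the second: A + 2C = 3.
Subtracting the second from the third: A + 4C = 9.
Solving: C = 3, A = -3, then B = 5.
Therefore g_{12} = -36 + 5 + 3·4096 = 12257.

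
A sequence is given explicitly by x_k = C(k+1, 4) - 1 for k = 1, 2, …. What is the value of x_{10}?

329

C(11, 4) = 330, so x_{10} = 329.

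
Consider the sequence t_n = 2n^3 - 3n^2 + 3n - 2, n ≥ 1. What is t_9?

1240

t_9 = 2·9^3 - 3·9^2 + 3·9 - 2 = 1240.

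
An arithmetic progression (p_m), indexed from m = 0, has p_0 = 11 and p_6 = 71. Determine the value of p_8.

Common difference d = (71 - 11) / (6 - 0) = 10.
p_m = 11 + (m - 0)·10.
p_8 = 11 + 8·10 = 91.

91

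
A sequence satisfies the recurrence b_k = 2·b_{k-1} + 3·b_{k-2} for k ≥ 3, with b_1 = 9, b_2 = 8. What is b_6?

Applying the relation repeatedly:
b_3 = 43; b_4 = 110; b_5 = 349; b_6 = 1028.
(Characteristic roots are 3 and -1.)

1028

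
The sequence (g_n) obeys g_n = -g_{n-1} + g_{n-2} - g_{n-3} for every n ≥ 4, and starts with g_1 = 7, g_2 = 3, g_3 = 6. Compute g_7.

52

Step forward from the initial values:
g_4 = -10, g_5 = 13, g_6 = -29, g_7 = 52.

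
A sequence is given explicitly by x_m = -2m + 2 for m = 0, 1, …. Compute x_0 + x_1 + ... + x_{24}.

Over m = 0..24: Σm = 300.
Total = (-2)·300 + (2)·25 = -550.

-550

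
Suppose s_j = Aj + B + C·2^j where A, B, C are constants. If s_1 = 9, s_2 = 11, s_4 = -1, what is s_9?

Plug in j = 1, 2, 4: A + B + 2C = 9; 2A + B + 4C = 11; 4A + B + 16C = -1.
Subtracting the first from the second: A + 2C = 2.
Subtracting the second from the third: 2A + 12C = -12.
Solving: C = -2, A = 6, then B = 7.
So s_j = 6·j + 7 + (-2)·2^j; at j=9 this is -963.

-963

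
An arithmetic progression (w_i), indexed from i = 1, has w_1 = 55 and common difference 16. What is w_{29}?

503

w_i = 55 + (i - 1)·16.
w_{29} = 55 + 28·16 = 503.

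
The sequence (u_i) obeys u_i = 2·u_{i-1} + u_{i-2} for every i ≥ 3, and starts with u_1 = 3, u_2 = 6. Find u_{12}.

u_3 = 15;  u_4 = 36;  u_5 = 87;  u_6 = 210;  u_7 = 507;  u_8 = 1224;  u_9 = 2955;  u_{10} = 7134;  u_{11} = 17223;  u_{12} = 41580.

41580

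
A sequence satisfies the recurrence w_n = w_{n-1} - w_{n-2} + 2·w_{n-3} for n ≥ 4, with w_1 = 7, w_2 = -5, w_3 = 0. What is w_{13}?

Compute successive terms:
w_4 = 19  w_5 = 9  w_6 = -10  w_7 = 19  w_8 = 47  w_9 = 8  w_{10} = -1  w_{11} = 85  w_{12} = 102  w_{13} = 15.

15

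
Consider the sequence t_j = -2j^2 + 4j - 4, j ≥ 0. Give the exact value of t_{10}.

-164

t_{10} = -2·10^2 + 4·10 - 4 = -164.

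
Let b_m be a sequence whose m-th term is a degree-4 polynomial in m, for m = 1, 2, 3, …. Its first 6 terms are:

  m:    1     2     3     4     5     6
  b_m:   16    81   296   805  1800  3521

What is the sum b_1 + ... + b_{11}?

1st diffs: 65, 215, 509, 995, 1721.
2nd diffs: 150, 294, 486, 726.
3rd diffs: 144, 192, 240.
4th diffs: 48, 48 (constant).
Newton forward-difference form: b_m = 16 + 65·C(m-1,1) + 150·C(m-1,2) + 144·C(m-1,3) + 48·C(m-1,4).
Continuing: …, 6256, 10341, 16160, 24145, …, b_{11} = 34776.
Summing m = 1..11 (11 terms) gives 98197.

98197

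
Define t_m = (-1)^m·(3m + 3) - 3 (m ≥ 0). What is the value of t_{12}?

(-1)^12 = 1; 3m + 3 at m=12 is 39; so t_{12} = 36.

36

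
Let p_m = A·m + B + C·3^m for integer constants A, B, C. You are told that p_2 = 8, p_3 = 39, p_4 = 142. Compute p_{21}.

20920706301

The three given values yield: 2A + B + 9C = 8; 3A + B + 27C = 39; 4A + B + 81C = 142.
Subtracting the first from the second: A + 18C = 31.
Subtracting the second from the third: A + 54C = 103.
Solving: C = 2, A = -5, then B = 0.
Hence p_{21} = -5·21 + 0 + 2·10460353203 = 20920706301.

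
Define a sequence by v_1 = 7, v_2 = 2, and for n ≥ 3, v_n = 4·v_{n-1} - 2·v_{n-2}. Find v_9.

-13712

Iterate the recurrence:
v_3 = -6;  v_4 = -28;  v_5 = -100;  v_6 = -344;  v_7 = -1176;  v_8 = -4016;  v_9 = -13712.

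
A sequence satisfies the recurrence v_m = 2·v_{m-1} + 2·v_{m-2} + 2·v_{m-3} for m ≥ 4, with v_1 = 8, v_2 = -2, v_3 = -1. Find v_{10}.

3424

Iterate the recurrence:
v_4 = 10, v_5 = 14, v_6 = 46, v_7 = 140, v_8 = 400, v_9 = 1172, v_{10} = 3424.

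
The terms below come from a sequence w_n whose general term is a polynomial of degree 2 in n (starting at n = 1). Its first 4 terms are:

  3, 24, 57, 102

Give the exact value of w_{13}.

1st diffs: 21, 33, 45.
2nd diffs: 12, 12 (constant).
Newton forward-difference form: w_n = 3 + 21·C(n-1,1) + 12·C(n-1,2).
At n = 13: n-1 = 12, so w_{13} = 3 + 252 + 792 = 1047.

1047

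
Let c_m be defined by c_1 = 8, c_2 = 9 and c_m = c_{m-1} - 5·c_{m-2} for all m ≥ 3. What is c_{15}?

622129

Iterate the recurrence:
c_3 = -31  c_4 = -76  c_5 = 79  …  c_{12} = -21661  c_{13} = -128456  c_{14} = -20151  c_{15} = 622129.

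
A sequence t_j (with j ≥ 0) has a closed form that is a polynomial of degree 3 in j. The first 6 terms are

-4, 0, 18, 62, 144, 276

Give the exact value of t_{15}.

6986

1st diffs: 4, 18, 44, 82, 132.
2nd diffs: 14, 26, 38, 50.
3rd diffs: 12, 12, 12 (constant).
Newton forward-difference form: t_j = -4 + 4·C(j,1) + 14·C(j,2) + 12·C(j,3).
At j = 15: j = 15, so t_{15} = -4 + 60 + 1470 + 5460 = 6986.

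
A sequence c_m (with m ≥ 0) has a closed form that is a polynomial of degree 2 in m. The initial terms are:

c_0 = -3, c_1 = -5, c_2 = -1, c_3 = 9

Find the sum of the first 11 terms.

1st diffs: -2, 4, 10.
2nd diffs: 6, 6 (constant).
Newton forward-difference form: c_m = -3 + (-2)·C(m,1) + 6·C(m,2).
Continuing: …, 25, 47, 75, 109, …, c_{10} = 247.
Summing m = 0..10 (11 terms) gives 847.

847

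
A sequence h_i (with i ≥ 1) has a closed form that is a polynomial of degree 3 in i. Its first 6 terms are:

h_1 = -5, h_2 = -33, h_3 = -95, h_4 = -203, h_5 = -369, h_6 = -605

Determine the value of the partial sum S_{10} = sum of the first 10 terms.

-7910

1st diffs: -28, -62, -108, -166, -236.
2nd diffs: -34, -46, -58, -70.
3rd diffs: -12, -12, -12 (constant).
So h_i = -2i^3 - 5i^2 + i + 1.
Continuing: -923, -1335, -1853, -2489.
Summing i = 1..10 (10 terms) gives -7910.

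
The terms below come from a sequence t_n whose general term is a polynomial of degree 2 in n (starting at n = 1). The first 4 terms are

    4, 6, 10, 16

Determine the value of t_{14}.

186

1st diffs: 2, 4, 6.
2nd diffs: 2, 2 (constant).
Newton forward-difference form: t_n = 4 + 2·C(n-1,1) + 2·C(n-1,2).
At n = 14: n-1 = 13, so t_{14} = 4 + 26 + 156 = 186.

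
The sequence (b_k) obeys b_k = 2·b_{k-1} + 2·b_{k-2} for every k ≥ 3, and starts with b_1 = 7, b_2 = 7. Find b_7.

Compute successive terms:
b_3 = 28, b_4 = 70, b_5 = 196, b_6 = 532, b_7 = 1456.

1456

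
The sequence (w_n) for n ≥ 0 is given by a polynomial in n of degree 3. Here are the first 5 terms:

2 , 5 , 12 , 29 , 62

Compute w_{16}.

3890

1st diffs: 3, 7, 17, 33.
2nd diffs: 4, 10, 16.
3rd diffs: 6, 6 (constant).
Newton forward-difference form: w_n = 2 + 3·C(n,1) + 4·C(n,2) + 6·C(n,3).
At n = 16: n = 16, so w_{16} = 2 + 48 + 480 + 3360 = 3890.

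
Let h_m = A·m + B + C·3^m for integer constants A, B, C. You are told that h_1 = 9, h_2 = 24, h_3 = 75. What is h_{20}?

10460353146

At m = 1, 2, 3: A + B + 3C = 9; 2A + B + 9C = 24; 3A + B + 27C = 75.
Subtracting the first from the second: A + 6C = 15.
Subtracting the second from the third: A + 18C = 51.
Solving: C = 3, A = -3, then B = 3.
Therefore h_{20} = -60 + 3 + 3·3486784401 = 10460353146.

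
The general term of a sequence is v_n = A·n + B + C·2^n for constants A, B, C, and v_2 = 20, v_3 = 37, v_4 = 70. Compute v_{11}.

8205

The three given values yield: 2A + B + 4C = 20; 3A + B + 8C = 37; 4A + B + 16C = 70.
Subtracting the first from the second: A + 4C = 17.
Subtracting the second from the third: A + 8C = 33.
Solving: C = 4, A = 1, then B = 2.
So v_n = 1·n + 2 + 4·2^n; at n=11 this is 8205.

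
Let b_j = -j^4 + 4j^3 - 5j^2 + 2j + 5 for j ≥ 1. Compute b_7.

-1255

b_7 = -1·7^4 + 4·7^3 - 5·7^2 + 2·7 + 5 = -1255.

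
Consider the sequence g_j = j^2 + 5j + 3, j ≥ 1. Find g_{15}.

g_{15} = 1·15^2 + 5·15 + 3 = 303.

303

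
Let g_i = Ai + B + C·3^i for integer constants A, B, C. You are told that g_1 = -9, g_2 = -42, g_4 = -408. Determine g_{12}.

At i = 1, 2, 4: A + B + 3C = -9; 2A + B + 9C = -42; 4A + B + 81C = -408.
Subtracting the first from the second: A + 6C = -33.
Subtracting the second from the third: 2A + 72C = -366.
Solving: C = -5, A = -3, then B = 9.
So g_i = -3·i + 9 + (-5)·3^i; at i=12 this is -2657232.

-2657232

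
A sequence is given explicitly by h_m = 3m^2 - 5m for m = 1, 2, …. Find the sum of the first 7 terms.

280

Over m = 1..7: Σm = 28, Σm² = 140.
Total = (3)·140 + (-5)·28 = 280.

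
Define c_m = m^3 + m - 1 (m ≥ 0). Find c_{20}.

c_{20} = 1·20^3 + 1·20 - 1 = 8019.

8019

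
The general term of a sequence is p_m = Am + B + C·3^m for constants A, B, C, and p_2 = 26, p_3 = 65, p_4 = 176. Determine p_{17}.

Write the equations: 2A + B + 9C = 26; 3A + B + 27C = 65; 4A + B + 81C = 176.
Subtracting the first from the second: A + 18C = 39.
Subtracting the second from the third: A + 54C = 111.
Solving: C = 2, A = 3, then B = 2.
So p_m = 3·m + 2 + 2·3^m; at m=17 this is 258280379.

258280379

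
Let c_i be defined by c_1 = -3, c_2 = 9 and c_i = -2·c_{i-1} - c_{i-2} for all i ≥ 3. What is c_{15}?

-87

Compute successive terms:
c_3 = -15, c_4 = 21, c_5 = -27, …, c_{12} = 69, c_{13} = -75, c_{14} = 81, c_{15} = -87.
(Characteristic roots are -1 and -1.)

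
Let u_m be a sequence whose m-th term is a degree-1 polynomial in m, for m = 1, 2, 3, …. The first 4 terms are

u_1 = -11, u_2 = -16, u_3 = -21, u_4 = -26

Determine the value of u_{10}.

1st diffs: -5, -5, -5 (constant).
So u_m = -5m - 6.
Evaluating at m = 10 gives u_{10} = -56.

-56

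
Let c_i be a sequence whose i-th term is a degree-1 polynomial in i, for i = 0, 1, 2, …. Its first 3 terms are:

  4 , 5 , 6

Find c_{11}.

15

1st diffs: 1, 1 (constant).
So c_i = i + 4.
Evaluating at i = 11 gives c_{11} = 15.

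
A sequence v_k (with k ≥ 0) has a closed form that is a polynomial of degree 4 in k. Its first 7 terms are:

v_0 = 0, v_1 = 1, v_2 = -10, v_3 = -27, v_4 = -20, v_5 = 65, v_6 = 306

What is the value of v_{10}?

1st diffs: 1, -11, -17, 7, 85, 241.
2nd diffs: -12, -6, 24, 78, 156.
3rd diffs: 6, 30, 54, 78.
4th diffs: 24, 24, 24 (constant).
Newton forward-difference form: v_k = 1·C(k,1) + (-12)·C(k,2) + 6·C(k,3) + 24·C(k,4).
At k = 10: k = 10, so v_{10} = 10 - 540 + 720 + 5040 = 5230.

5230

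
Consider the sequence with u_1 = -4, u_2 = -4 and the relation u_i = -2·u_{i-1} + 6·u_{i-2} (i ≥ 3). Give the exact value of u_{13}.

-2692864

Step forward from the initial values:
u_3 = -16  u_4 = 8  u_5 = -112  …  u_{10} = 55232  u_{11} = -203008  u_{12} = 737408  u_{13} = -2692864.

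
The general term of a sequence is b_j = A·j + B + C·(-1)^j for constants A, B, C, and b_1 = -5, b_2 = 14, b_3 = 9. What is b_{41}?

Plug in j = 1, 2, 3: A + B - C = -5; 2A + B + C = 14; 3A + B - C = 9.
Subtracting the first from the second: A + 2C = 19.
Subtracting the second from the third: A - 2C = -5.
Solving: C = 6, A = 7, then B = -6.
Hence b_{41} = 7·41 + (-6) + 6·(-1) = 275.

275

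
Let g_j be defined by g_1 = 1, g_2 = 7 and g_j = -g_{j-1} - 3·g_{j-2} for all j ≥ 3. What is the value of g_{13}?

-1879

Step forward from the initial values:
g_3 = -10  g_4 = -11  g_5 = 41  …  g_{10} = -623  g_{11} = 5  g_{12} = 1864  g_{13} = -1879.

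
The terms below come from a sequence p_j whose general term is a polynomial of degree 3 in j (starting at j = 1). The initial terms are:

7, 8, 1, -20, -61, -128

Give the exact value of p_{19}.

1st diffs: 1, -7, -21, -41, -67.
2nd diffs: -8, -14, -20, -26.
3rd diffs: -6, -6, -6 (constant).
Newton forward-difference form: p_j = 7 + 1·C(j-1,1) + (-8)·C(j-1,2) + (-6)·C(j-1,3).
At j = 19: j-1 = 18, so p_{19} = 7 + 18 - 1224 - 4896 = -6095.

-6095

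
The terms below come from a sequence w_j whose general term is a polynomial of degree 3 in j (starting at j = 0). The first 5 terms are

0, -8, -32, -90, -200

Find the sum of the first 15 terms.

-32690

1st diffs: -8, -24, -58, -110.
2nd diffs: -16, -34, -52.
3rd diffs: -18, -18 (constant).
So w_j = -3j^3 + j^2 - 6j.
Continuing: …, -380, -648, -1022, -1520, …, w_{14} = -8120.
Summing j = 0..14 (15 terms) gives -32690.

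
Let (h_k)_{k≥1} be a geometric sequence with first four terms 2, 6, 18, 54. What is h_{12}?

Common ratio r = 3.
h_k = 2·3^(k-1).
h_{12} = 2·3^11 = 354294.

354294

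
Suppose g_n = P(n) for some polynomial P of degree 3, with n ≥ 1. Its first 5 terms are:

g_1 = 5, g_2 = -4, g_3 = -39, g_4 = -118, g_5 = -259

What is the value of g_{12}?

1st diffs: -9, -35, -79, -141.
2nd diffs: -26, -44, -62.
3rd diffs: -18, -18 (constant).
Newton forward-difference form: g_n = 5 + (-9)·C(n-1,1) + (-26)·C(n-1,2) + (-18)·C(n-1,3).
At n = 12: n-1 = 11, so g_{12} = 5 - 99 - 1430 - 2970 = -4494.

-4494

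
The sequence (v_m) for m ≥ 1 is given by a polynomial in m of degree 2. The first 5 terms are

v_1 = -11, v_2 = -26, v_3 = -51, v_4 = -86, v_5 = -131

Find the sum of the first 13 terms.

1st diffs: -15, -25, -35, -45.
2nd diffs: -10, -10, -10 (constant).
Newton forward-difference form: v_m = -11 + (-15)·C(m-1,1) + (-10)·C(m-1,2).
Continuing: …, -186, -251, -326, -411, …, v_{13} = -851.
Summing m = 1..13 (13 terms) gives -4173.

-4173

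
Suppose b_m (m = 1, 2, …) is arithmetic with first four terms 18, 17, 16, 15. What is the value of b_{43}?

-24

Common difference d = -1.
b_m = 18 + (m - 1)·(-1).
b_{43} = 18 + 42·(-1) = -24.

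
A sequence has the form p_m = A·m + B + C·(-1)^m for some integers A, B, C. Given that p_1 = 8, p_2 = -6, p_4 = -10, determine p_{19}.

-28

The three given values yield: A + B - C = 8; 2A + B + C = -6; 4A + B + C = -10.
Subtracting the first from the second: A + 2C = -14.
Subtracting the second from the third: 2A = -4.
Solving: C = -6, A = -2, then B = 4.
Hence p_{19} = -2·19 + 4 + (-6)·(-1) = -28.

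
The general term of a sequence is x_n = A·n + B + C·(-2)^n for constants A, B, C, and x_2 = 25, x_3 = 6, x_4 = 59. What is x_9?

At n = 2, 3, 4: 2A + B + 4C = 25; 3A + B - 8C = 6; 4A + B + 16C = 59.
Subtracting the first from the second: A - 12C = -19.
Subtracting the second from the third: A + 24C = 53.
Solving: C = 2, A = 5, then B = 7.
Therefore x_9 = 45 + 7 + 2·(-512) = -972.

-972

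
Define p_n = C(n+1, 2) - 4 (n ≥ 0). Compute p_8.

C(9, 2) = 36, so p_8 = 32.

32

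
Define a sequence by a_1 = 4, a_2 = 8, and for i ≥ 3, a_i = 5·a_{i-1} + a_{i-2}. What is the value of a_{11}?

Step forward from the initial values:
a_3 = 44  a_4 = 228  a_5 = 1184  a_6 = 6148  a_7 = 31924  a_8 = 165768  a_9 = 860764  a_{10} = 4469588  a_{11} = 23208704.

23208704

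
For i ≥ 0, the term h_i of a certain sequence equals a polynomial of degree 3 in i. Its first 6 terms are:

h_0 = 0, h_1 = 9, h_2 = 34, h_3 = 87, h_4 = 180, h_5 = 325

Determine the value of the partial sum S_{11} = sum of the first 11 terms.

1st diffs: 9, 25, 53, 93, 145.
2nd diffs: 16, 28, 40, 52.
3rd diffs: 12, 12, 12 (constant).
So h_i = 2i^3 + 2i^2 + 5i.
Continuing: …, 534, 819, 1192, 1665, …, h_{10} = 2250.
Summing i = 0..10 (11 terms) gives 7095.

7095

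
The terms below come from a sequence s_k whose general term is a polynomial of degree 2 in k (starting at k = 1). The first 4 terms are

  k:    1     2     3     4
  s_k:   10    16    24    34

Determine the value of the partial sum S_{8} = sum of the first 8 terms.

360

1st diffs: 6, 8, 10.
2nd diffs: 2, 2 (constant).
So s_k = k^2 + 3k + 6.
Continuing: 46, 60, 76, 94.
Summing k = 1..8 (8 terms) gives 360.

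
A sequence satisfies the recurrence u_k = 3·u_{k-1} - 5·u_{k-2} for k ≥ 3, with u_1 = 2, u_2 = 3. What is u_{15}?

100799

u_3 = -1  u_4 = -18  u_5 = -49  …  u_{12} = -13593  u_{13} = -25774  u_{14} = -9357  u_{15} = 100799.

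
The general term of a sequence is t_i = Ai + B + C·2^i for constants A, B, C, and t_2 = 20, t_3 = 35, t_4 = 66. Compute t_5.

The three given values yield: 2A + B + 4C = 20; 3A + B + 8C = 35; 4A + B + 16C = 66.
Subtracting the first from the second: A + 4C = 15.
Subtracting the second from the third: A + 8C = 31.
Solving: C = 4, A = -1, then B = 6.
Hence t_5 = -1·5 + 6 + 4·32 = 129.

129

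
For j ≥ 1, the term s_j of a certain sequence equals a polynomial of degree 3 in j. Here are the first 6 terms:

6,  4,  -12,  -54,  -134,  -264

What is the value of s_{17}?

1st diffs: -2, -16, -42, -80, -130.
2nd diffs: -14, -26, -38, -50.
3rd diffs: -12, -12, -12 (constant).
Newton forward-difference form: s_j = 6 + (-2)·C(j-1,1) + (-14)·C(j-1,2) + (-12)·C(j-1,3).
At j = 17: j-1 = 16, so s_{17} = 6 - 32 - 1680 - 6720 = -8426.

-8426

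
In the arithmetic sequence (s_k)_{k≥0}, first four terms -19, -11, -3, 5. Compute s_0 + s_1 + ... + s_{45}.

7406

Common difference d = 8.
s_k = -19 + (k - 0)·8.
s_{45} = 341; S = 46·(-19 + 341)/2 = 7406.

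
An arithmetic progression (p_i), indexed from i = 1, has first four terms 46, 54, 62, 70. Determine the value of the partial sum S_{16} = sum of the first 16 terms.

1696

Common difference d = 8.
p_i = 46 + (i - 1)·8.
p_{16} = 166; S = 16·(46 + 166)/2 = 1696.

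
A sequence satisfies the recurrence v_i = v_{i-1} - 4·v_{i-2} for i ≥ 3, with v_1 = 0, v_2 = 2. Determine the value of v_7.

66

Applying the relation repeatedly:
v_3 = 2;  v_4 = -6;  v_5 = -14;  v_6 = 10;  v_7 = 66.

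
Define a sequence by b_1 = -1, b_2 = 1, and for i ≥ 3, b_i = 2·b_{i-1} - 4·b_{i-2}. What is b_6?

-48

Iterate the recurrence:
b_3 = 6;  b_4 = 8;  b_5 = -8;  b_6 = -48.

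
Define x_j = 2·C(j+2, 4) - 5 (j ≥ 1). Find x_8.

C(10, 4) = 210, so x_8 = 415.

415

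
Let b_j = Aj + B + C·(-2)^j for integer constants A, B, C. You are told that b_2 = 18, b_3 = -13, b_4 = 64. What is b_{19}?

-1572773

Plug in j = 2, 3, 4: 2A + B + 4C = 18; 3A + B - 8C = -13; 4A + B + 16C = 64.
Subtracting the first from the second: A - 12C = -31.
Subtracting the second from the third: A + 24C = 77.
Solving: C = 3, A = 5, then B = -4.
So b_j = 5·j + (-4) + 3·(-2)^j; at j=19 this is -1572773.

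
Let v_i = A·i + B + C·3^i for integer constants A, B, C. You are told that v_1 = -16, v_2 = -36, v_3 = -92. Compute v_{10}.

-177172

At i = 1, 2, 3: A + B + 3C = -16; 2A + B + 9C = -36; 3A + B + 27C = -92.
Subtracting the first from the second: A + 6C = -20.
Subtracting the second from the third: A + 18C = -56.
Solving: C = -3, A = -2, then B = -5.
So v_i = -2·i + (-5) + (-3)·3^i; at i=10 this is -177172.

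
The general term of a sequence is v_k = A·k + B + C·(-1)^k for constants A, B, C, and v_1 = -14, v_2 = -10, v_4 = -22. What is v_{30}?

Plug in k = 1, 2, 4: A + B - C = -14; 2A + B + C = -10; 4A + B + C = -22.
Subtracting the first from the second: A + 2C = 4.
Subtracting the second from the third: 2A = -12.
Solving: C = 5, A = -6, then B = -3.
Therefore v_{30} = -180 + (-3) + 5·1 = -178.

-178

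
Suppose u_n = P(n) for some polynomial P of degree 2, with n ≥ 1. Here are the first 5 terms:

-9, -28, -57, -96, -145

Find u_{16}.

1st diffs: -19, -29, -39, -49.
2nd diffs: -10, -10, -10 (constant).
Newton forward-difference form: u_n = -9 + (-19)·C(n-1,1) + (-10)·C(n-1,2).
At n = 16: n-1 = 15, so u_{16} = -9 - 285 - 1050 = -1344.

-1344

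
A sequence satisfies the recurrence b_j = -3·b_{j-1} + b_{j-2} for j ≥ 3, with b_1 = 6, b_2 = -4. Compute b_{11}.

Compute successive terms:
b_3 = 18, b_4 = -58, b_5 = 192, b_6 = -634, b_7 = 2094, b_8 = -6916, b_9 = 22842, b_{10} = -75442, b_{11} = 249168.

249168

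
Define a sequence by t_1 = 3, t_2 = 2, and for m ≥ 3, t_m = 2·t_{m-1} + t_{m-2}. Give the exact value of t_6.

94

Compute successive terms:
t_3 = 7, t_4 = 16, t_5 = 39, t_6 = 94.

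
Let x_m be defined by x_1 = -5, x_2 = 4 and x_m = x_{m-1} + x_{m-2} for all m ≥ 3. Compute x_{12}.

Iterate the recurrence:
x_3 = -1  x_4 = 3  x_5 = 2  x_6 = 5  x_7 = 7  x_8 = 12  x_9 = 19  x_{10} = 31  x_{11} = 50  x_{12} = 81.

81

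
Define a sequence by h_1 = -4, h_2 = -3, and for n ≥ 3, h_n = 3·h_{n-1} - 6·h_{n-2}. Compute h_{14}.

-461457

Iterate the recurrence:
h_3 = 15; h_4 = 63; h_5 = 99; …; h_{11} = 33291; h_{12} = 45927; h_{13} = -61965; h_{14} = -461457.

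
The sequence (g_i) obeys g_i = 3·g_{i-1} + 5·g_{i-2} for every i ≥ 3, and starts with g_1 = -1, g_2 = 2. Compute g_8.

Applying the relation repeatedly:
g_3 = 1; g_4 = 13; g_5 = 44; g_6 = 197; g_7 = 811; g_8 = 3418.

3418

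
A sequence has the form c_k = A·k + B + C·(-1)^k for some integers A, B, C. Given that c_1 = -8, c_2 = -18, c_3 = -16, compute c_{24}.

At k = 1, 2, 3: A + B - C = -8; 2A + B + C = -18; 3A + B - C = -16.
Subtracting the first from the second: A + 2C = -10.
Subtracting the second from the third: A - 2C = 2.
Solving: C = -3, A = -4, then B = -7.
Therefore c_{24} = -96 + (-7) + (-3)·1 = -106.

-106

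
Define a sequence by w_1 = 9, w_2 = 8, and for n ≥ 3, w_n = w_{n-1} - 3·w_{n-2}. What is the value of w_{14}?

Applying the relation repeatedly:
w_3 = -19  w_4 = -43  w_5 = 14  …  w_{11} = 2246  w_{12} = 1187  w_{13} = -5551  w_{14} = -9112.

-9112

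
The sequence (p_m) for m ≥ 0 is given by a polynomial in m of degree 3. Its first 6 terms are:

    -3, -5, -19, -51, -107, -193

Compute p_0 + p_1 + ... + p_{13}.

1st diffs: -2, -14, -32, -56, -86.
2nd diffs: -12, -18, -24, -30.
3rd diffs: -6, -6, -6 (constant).
Newton forward-difference form: p_m = -3 + (-2)·C(m,1) + (-12)·C(m,2) + (-6)·C(m,3).
Continuing: …, -315, -479, -691, -957, …, p_{13} = -2681.
Summing m = 0..13 (14 terms) gives -10598.

-10598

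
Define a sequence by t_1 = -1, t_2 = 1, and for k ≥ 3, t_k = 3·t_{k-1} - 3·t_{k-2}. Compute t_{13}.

Applying the relation repeatedly:
t_3 = 6;  t_4 = 15;  t_5 = 27;  …;  t_{10} = -405;  t_{11} = -729;  t_{12} = -972;  t_{13} = -729.

-729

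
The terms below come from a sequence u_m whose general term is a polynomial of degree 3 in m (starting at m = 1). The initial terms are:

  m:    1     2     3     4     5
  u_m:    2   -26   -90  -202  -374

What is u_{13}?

1st diffs: -28, -64, -112, -172.
2nd diffs: -36, -48, -60.
3rd diffs: -12, -12 (constant).
So u_m = -2m^3 - 6m^2 + 4m + 6.
Evaluating at m = 13 gives u_{13} = -5350.

-5350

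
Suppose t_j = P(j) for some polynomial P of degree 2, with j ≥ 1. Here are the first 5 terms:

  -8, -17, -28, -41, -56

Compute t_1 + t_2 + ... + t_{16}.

1st diffs: -9, -11, -13, -15.
2nd diffs: -2, -2, -2 (constant).
Newton forward-difference form: t_j = -8 + (-9)·C(j-1,1) + (-2)·C(j-1,2).
Continuing: …, -73, -92, -113, -136, …, t_{16} = -353.
Summing j = 1..16 (16 terms) gives -2328.

-2328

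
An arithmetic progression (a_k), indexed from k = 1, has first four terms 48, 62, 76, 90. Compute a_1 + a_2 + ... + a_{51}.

20298

Common difference d = 14.
a_k = 48 + (k - 1)·14.
a_{51} = 748; S = 51·(48 + 748)/2 = 20298.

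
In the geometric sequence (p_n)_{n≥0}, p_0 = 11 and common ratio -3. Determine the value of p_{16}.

p_n = 11·(-3)^(n-0).
p_{16} = 11·(-3)^16 = 473513931.

473513931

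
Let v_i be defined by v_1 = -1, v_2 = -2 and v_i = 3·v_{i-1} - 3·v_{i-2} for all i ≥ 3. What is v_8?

Iterate the recurrence:
v_3 = -3; v_4 = -3; v_5 = 0; v_6 = 9; v_7 = 27; v_8 = 54.

54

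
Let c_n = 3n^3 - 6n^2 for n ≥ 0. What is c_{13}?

5577

c_{13} = 3·13^3 - 6·13^2 = 5577.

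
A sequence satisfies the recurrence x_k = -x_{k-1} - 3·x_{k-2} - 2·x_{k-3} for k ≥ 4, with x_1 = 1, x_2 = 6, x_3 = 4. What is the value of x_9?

96

Applying the relation repeatedly:
x_4 = -24  x_5 = 0  x_6 = 64  x_7 = -16  x_8 = -176  x_9 = 96.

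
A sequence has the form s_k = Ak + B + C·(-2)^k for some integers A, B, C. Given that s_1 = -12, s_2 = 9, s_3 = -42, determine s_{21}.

-8388672

At k = 1, 2, 3: A + B - 2C = -12; 2A + B + 4C = 9; 3A + B - 8C = -42.
Subtracting the first from the second: A + 6C = 21.
Subtracting the second from the third: A - 12C = -51.
Solving: C = 4, A = -3, then B = -1.
So s_k = -3·k + (-1) + 4·(-2)^k; at k=21 this is -8388672.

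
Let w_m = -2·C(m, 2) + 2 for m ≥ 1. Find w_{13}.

C(13, 2) = 78, so w_{13} = -154.

-154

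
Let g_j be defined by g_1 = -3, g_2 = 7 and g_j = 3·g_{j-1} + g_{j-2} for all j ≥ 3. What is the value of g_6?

664

Iterate the recurrence:
g_3 = 18;  g_4 = 61;  g_5 = 201;  g_6 = 664.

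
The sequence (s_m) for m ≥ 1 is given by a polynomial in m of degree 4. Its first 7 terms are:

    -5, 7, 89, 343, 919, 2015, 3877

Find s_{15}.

91709

1st diffs: 12, 82, 254, 576, 1096, 1862.
2nd diffs: 70, 172, 322, 520, 766.
3rd diffs: 102, 150, 198, 246.
4th diffs: 48, 48, 48 (constant).
Newton forward-difference form: s_m = -5 + 12·C(m-1,1) + 70·C(m-1,2) + 102·C(m-1,3) + 48·C(m-1,4).
At m = 15: m-1 = 14, so s_{15} = -5 + 168 + 6370 + 37128 + 48048 = 91709.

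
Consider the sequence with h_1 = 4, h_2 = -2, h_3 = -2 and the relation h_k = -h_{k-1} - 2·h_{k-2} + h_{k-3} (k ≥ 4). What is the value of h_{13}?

562

Iterate the recurrence:
h_4 = 10;  h_5 = -8;  h_6 = -14;  h_7 = 40;  h_8 = -20;  h_9 = -74;  h_{10} = 154;  h_{11} = -26;  h_{12} = -356;  h_{13} = 562.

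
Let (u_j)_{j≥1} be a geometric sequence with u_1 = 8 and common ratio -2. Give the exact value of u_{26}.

-268435456

u_j = 8·(-2)^(j-1).
u_{26} = 8·(-2)^25 = -268435456.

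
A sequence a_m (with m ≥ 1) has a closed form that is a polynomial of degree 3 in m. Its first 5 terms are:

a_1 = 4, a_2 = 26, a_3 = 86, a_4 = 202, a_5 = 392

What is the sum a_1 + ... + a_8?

1st diffs: 22, 60, 116, 190.
2nd diffs: 38, 56, 74.
3rd diffs: 18, 18 (constant).
Newton forward-difference form: a_m = 4 + 22·C(m-1,1) + 38·C(m-1,2) + 18·C(m-1,3).
Continuing: 674, 1066, 1586.
Summing m = 1..8 (8 terms) gives 4036.

4036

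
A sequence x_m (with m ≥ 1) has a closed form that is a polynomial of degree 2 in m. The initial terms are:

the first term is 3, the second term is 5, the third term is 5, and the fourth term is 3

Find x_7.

-15

1st diffs: 2, 0, -2.
2nd diffs: -2, -2 (constant).
Newton forward-difference form: x_m = 3 + 2·C(m-1,1) + (-2)·C(m-1,2).
At m = 7: m-1 = 6, so x_7 = 3 + 12 - 30 = -15.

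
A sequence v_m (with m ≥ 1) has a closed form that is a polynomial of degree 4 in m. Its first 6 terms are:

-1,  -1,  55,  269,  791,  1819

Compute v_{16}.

117809

1st diffs: 0, 56, 214, 522, 1028.
2nd diffs: 56, 158, 308, 506.
3rd diffs: 102, 150, 198.
4th diffs: 48, 48 (constant).
Newton forward-difference form: v_m = -1 + 56·C(m-1,2) + 102·C(m-1,3) + 48·C(m-1,4).
At m = 16: m-1 = 15, so v_{16} = -1 + 5880 + 46410 + 65520 = 117809.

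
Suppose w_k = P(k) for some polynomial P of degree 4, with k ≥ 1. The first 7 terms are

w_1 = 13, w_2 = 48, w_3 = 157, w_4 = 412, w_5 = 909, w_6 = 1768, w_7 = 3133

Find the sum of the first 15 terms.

207892

1st diffs: 35, 109, 255, 497, 859, 1365.
2nd diffs: 74, 146, 242, 362, 506.
3rd diffs: 72, 96, 120, 144.
4th diffs: 24, 24, 24 (constant).
Newton forward-difference form: w_k = 13 + 35·C(k-1,1) + 74·C(k-1,2) + 72·C(k-1,3) + 24·C(k-1,4).
Continuing: …, 5172, 8077, 12064, 17373, …, w_{15} = 57469.
Summing k = 1..15 (15 terms) gives 207892.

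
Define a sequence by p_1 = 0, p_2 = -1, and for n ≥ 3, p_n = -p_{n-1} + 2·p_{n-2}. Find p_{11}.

341

Applying the relation repeatedly:
p_3 = 1  p_4 = -3  p_5 = 5  p_6 = -11  p_7 = 21  p_8 = -43  p_9 = 85  p_{10} = -171  p_{11} = 341.
(Characteristic roots are 1 and -2.)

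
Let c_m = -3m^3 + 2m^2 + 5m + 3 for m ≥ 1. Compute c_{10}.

-2747

c_{10} = -3·10^3 + 2·10^2 + 5·10 + 3 = -2747.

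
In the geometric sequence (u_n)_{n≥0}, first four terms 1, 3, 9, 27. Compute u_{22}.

31381059609

Common ratio r = 3.
u_n = 1·3^(n-0).
u_{22} = 1·3^22 = 31381059609.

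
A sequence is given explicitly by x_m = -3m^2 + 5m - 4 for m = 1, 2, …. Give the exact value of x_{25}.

-1754

x_{25} = -3·25^2 + 5·25 - 4 = -1754.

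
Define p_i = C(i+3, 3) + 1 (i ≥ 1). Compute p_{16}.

970

C(19, 3) = 969, so p_{16} = 970.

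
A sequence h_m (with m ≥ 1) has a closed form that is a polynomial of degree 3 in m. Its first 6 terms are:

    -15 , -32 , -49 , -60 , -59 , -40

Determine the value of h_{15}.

1931

1st diffs: -17, -17, -11, 1, 19.
2nd diffs: 0, 6, 12, 18.
3rd diffs: 6, 6, 6 (constant).
Newton forward-difference form: h_m = -15 + (-17)·C(m-1,1) + 6·C(m-1,3).
At m = 15: m-1 = 14, so h_{15} = -15 - 238 + 2184 = 1931.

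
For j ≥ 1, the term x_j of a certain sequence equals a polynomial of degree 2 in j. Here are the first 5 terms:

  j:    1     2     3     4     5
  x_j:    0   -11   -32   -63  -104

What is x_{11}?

-560

1st diffs: -11, -21, -31, -41.
2nd diffs: -10, -10, -10 (constant).
Newton forward-difference form: x_j = (-11)·C(j-1,1) + (-10)·C(j-1,2).
At j = 11: j-1 = 10, so x_{11} = -110 - 450 = -560.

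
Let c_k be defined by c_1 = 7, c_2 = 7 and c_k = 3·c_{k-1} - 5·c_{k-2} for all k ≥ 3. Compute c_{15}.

478786

Iterate the recurrence:
c_3 = -14;  c_4 = -77;  c_5 = -161;  …;  c_{12} = -51002;  c_{13} = -71561;  c_{14} = 40327;  c_{15} = 478786.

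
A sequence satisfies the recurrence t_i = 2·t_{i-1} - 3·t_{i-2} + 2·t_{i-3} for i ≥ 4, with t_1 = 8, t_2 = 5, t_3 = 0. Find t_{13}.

-132

t_4 = 1;  t_5 = 12;  t_6 = 21;  t_7 = 8;  t_8 = -23;  t_9 = -28;  t_{10} = 29;  t_{11} = 96;  t_{12} = 49;  t_{13} = -132.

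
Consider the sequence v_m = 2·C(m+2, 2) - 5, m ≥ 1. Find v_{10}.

127

C(12, 2) = 66, so v_{10} = 127.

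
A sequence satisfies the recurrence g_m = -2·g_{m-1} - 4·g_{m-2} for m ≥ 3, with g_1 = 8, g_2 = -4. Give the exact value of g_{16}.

Applying the relation repeatedly:
g_3 = -24  g_4 = 64  g_5 = -32  …  g_{13} = 32768  g_{14} = -16384  g_{15} = -98304  g_{16} = 262144.

262144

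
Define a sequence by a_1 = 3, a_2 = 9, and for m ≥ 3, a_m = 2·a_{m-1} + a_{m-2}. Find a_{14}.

342729

Iterate the recurrence:
a_3 = 21; a_4 = 51; a_5 = 123; …; a_{11} = 24357; a_{12} = 58803; a_{13} = 141963; a_{14} = 342729.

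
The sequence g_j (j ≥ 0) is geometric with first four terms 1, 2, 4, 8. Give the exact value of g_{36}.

Common ratio r = 2.
g_j = 1·2^(j-0).
g_{36} = 1·2^36 = 68719476736.

68719476736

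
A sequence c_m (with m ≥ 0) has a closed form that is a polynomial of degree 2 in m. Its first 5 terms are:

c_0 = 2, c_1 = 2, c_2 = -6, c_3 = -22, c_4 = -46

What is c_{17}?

1st diffs: 0, -8, -16, -24.
2nd diffs: -8, -8, -8 (constant).
Newton forward-difference form: c_m = 2 + (-8)·C(m,2).
At m = 17: m = 17, so c_{17} = 2 - 1088 = -1086.

-1086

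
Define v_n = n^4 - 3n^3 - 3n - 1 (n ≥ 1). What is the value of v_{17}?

68730

v_{17} = 1·17^4 - 3·17^3 - 3·17 - 1 = 68730.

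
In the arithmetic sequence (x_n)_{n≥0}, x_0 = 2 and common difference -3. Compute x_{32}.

-94

x_n = 2 + (n - 0)·(-3).
x_{32} = 2 + 32·(-3) = -94.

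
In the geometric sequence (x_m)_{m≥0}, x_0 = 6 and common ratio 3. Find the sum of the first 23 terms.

x_m = 6·3^(m-0).
S = 6·(3^23 - 1)/(3 - 1) = 6·(94143178827 - 1)/(2) = 282429536478.

282429536478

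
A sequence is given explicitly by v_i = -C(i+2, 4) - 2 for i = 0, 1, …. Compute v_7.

C(9, 4) = 126, so v_7 = -128.

-128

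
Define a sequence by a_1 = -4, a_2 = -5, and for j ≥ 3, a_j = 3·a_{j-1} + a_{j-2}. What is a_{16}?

Step forward from the initial values:
a_3 = -19; a_4 = -62; a_5 = -205; …; a_{13} = -2902324; a_{14} = -9585725; a_{15} = -31659499; a_{16} = -104564222.

-104564222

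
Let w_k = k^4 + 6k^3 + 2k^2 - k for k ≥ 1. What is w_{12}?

31380

w_{12} = 1·12^4 + 6·12^3 + 2·12^2 - 1·12 = 31380.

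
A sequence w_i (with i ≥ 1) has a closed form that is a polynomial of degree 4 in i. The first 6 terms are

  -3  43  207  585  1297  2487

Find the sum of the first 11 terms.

64735

1st diffs: 46, 164, 378, 712, 1190.
2nd diffs: 118, 214, 334, 478.
3rd diffs: 96, 120, 144.
4th diffs: 24, 24 (constant).
So w_i = i^4 + 6i^3 - 2i^2 - 5i - 3.
Continuing: …, 4323, 6997, 10725, 15747, …, w_{11} = 22327.
Summing i = 1..11 (11 terms) gives 64735.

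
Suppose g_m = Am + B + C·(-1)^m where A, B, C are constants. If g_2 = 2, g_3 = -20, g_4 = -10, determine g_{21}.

The three given values yield: 2A + B + C = 2; 3A + B - C = -20; 4A + B + C = -10.
Subtracting the first from the second: A - 2C = -22.
Subtracting the second from the third: A + 2C = 10.
Solving: C = 8, A = -6, then B = 6.
Hence g_{21} = -6·21 + 6 + 8·(-1) = -128.

-128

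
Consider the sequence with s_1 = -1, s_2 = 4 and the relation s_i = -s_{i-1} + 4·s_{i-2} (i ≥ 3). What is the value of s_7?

s_3 = -8  s_4 = 24  s_5 = -56  s_6 = 152  s_7 = -376.

-376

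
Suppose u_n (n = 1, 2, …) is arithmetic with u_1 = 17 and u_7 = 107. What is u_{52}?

Common difference d = (107 - 17) / (7 - 1) = 15.
u_n = 17 + (n - 1)·15.
u_{52} = 17 + 51·15 = 782.

782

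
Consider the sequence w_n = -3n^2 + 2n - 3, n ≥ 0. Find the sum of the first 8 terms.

-388

Over n = 0..7: Σn = 28, Σn² = 140.
Total = (-3)·140 + (2)·28 + (-3)·8 = -388.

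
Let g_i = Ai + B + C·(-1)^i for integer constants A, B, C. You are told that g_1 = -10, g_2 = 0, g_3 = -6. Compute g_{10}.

Write the equations: A + B - C = -10; 2A + B + C = 0; 3A + B - C = -6.
Subtracting the first from the second: A + 2C = 10.
Subtracting the second from the third: A - 2C = -6.
Solving: C = 4, A = 2, then B = -8.
Hence g_{10} = 2·10 + (-8) + 4·1 = 16.

16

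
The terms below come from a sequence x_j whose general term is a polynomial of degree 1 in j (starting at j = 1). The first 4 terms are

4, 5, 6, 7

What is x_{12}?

1st diffs: 1, 1, 1 (constant).
So x_j = j + 3.
Evaluating at j = 12 gives x_{12} = 15.

15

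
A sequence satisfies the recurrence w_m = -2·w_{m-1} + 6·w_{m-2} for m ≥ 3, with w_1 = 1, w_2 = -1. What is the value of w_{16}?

Iterate the recurrence:
w_3 = 8; w_4 = -22; w_5 = 92; …; w_{13} = 2757056; w_{14} = -10050496; w_{15} = 36643328; w_{16} = -133589632.

-133589632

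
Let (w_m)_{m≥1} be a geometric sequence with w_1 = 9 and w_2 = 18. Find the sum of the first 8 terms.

2295

Common ratio r = 2.
w_m = 9·2^(m-1).
S = 9·(2^8 - 1)/(2 - 1) = 9·(256 - 1)/(1) = 2295.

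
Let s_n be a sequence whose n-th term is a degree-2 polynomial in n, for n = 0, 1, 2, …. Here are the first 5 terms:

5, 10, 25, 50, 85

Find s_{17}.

1st diffs: 5, 15, 25, 35.
2nd diffs: 10, 10, 10 (constant).
Newton forward-difference form: s_n = 5 + 5·C(n,1) + 10·C(n,2).
At n = 17: n = 17, so s_{17} = 5 + 85 + 1360 = 1450.

1450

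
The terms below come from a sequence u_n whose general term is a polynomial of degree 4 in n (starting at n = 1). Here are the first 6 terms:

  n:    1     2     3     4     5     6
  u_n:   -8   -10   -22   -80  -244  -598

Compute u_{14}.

-28270

1st diffs: -2, -12, -58, -164, -354.
2nd diffs: -10, -46, -106, -190.
3rd diffs: -36, -60, -84.
4th diffs: -24, -24 (constant).
Newton forward-difference form: u_n = -8 + (-2)·C(n-1,1) + (-10)·C(n-1,2) + (-36)·C(n-1,3) + (-24)·C(n-1,4).
At n = 14: n-1 = 13, so u_{14} = -8 - 26 - 780 - 10296 - 17160 = -28270.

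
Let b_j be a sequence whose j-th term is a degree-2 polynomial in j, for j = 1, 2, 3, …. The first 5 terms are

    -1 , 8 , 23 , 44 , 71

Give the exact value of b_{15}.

1st diffs: 9, 15, 21, 27.
2nd diffs: 6, 6, 6 (constant).
So b_j = 3j^2 - 4.
Evaluating at j = 15 gives b_{15} = 671.

671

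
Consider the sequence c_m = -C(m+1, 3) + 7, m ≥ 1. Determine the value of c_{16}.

C(17, 3) = 680, so c_{16} = -673.

-673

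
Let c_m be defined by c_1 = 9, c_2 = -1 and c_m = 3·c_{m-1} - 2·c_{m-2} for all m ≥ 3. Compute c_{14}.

Step forward from the initial values:
c_3 = -21, c_4 = -61, c_5 = -141, …, c_{11} = -10221, c_{12} = -20461, c_{13} = -40941, c_{14} = -81901.
(Characteristic roots are 2 and 1.)

-81901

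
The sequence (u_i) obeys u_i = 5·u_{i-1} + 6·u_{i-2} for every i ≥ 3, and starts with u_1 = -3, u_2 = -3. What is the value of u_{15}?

-67169283513

Compute successive terms:
u_3 = -33  u_4 = -183  u_5 = -1113  …  u_{12} = -310968903  u_{13} = -1865813433  u_{14} = -11194880583  u_{15} = -67169283513.
(Characteristic roots are 6 and -1.)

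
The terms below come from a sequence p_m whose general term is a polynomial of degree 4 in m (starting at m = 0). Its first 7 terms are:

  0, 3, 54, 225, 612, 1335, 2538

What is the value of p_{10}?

15870

1st diffs: 3, 51, 171, 387, 723, 1203.
2nd diffs: 48, 120, 216, 336, 480.
3rd diffs: 72, 96, 120, 144.
4th diffs: 24, 24, 24 (constant).
Newton forward-difference form: p_m = 3·C(m,1) + 48·C(m,2) + 72·C(m,3) + 24·C(m,4).
At m = 10: m = 10, so p_{10} = 30 + 2160 + 8640 + 5040 = 15870.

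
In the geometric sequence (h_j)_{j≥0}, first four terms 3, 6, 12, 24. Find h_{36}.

206158430208

Common ratio r = 2.
h_j = 3·2^(j-0).
h_{36} = 3·2^36 = 206158430208.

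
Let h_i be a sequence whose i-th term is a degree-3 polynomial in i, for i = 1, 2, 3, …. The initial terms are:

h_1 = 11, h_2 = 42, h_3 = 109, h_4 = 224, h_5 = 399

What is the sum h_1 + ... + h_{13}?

21437

1st diffs: 31, 67, 115, 175.
2nd diffs: 36, 48, 60.
3rd diffs: 12, 12 (constant).
Newton forward-difference form: h_i = 11 + 31·C(i-1,1) + 36·C(i-1,2) + 12·C(i-1,3).
Continuing: …, 646, 977, 1404, 1939, …, h_{13} = 5399.
Summing i = 1..13 (13 terms) gives 21437.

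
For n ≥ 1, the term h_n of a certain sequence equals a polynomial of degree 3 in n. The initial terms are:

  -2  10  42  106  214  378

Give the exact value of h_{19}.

1st diffs: 12, 32, 64, 108, 164.
2nd diffs: 20, 32, 44, 56.
3rd diffs: 12, 12, 12 (constant).
So h_n = 2n^3 - 2n^2 + 4n - 6.
Evaluating at n = 19 gives h_{19} = 13066.

13066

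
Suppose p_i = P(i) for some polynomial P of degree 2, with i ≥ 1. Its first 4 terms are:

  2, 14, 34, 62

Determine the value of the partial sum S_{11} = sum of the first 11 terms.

2002

1st diffs: 12, 20, 28.
2nd diffs: 8, 8 (constant).
Newton forward-difference form: p_i = 2 + 12·C(i-1,1) + 8·C(i-1,2).
Continuing: …, 98, 142, 194, 254, …, p_{11} = 482.
Summing i = 1..11 (11 terms) gives 2002.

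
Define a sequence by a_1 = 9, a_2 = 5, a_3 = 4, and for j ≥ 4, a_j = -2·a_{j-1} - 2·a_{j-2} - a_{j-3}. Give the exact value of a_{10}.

-27

a_4 = -27, a_5 = 41, a_6 = -32, a_7 = 9, a_8 = 5, a_9 = 4, a_{10} = -27.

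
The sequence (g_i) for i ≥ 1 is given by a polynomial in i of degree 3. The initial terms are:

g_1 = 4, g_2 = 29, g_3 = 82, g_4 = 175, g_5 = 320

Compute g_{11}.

2954

1st diffs: 25, 53, 93, 145.
2nd diffs: 28, 40, 52.
3rd diffs: 12, 12 (constant).
Newton forward-difference form: g_i = 4 + 25·C(i-1,1) + 28·C(i-1,2) + 12·C(i-1,3).
At i = 11: i-1 = 10, so g_{11} = 4 + 250 + 1260 + 1440 = 2954.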